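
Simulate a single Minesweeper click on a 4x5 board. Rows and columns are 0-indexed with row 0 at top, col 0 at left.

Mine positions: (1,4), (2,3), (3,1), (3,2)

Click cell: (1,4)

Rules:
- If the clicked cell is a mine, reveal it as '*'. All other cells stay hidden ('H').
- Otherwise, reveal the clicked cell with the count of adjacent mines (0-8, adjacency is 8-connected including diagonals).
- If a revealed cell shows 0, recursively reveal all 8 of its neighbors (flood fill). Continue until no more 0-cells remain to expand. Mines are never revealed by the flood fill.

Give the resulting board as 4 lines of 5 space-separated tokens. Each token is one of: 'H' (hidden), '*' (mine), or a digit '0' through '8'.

H H H H H
H H H H *
H H H H H
H H H H H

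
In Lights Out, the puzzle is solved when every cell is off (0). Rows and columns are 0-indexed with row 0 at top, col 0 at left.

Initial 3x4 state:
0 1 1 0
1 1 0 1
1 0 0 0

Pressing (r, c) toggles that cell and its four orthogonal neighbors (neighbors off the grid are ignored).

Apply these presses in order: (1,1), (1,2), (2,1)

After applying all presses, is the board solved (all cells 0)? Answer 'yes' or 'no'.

Answer: yes

Derivation:
After press 1 at (1,1):
0 0 1 0
0 0 1 1
1 1 0 0

After press 2 at (1,2):
0 0 0 0
0 1 0 0
1 1 1 0

After press 3 at (2,1):
0 0 0 0
0 0 0 0
0 0 0 0

Lights still on: 0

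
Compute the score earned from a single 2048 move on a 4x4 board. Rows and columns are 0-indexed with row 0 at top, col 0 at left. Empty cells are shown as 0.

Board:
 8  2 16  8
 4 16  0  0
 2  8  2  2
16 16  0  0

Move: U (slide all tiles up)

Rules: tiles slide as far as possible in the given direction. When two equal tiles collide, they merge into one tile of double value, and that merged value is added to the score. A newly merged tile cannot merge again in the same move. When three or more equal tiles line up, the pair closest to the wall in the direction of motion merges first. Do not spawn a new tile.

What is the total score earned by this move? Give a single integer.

Answer: 0

Derivation:
Slide up:
col 0: [8, 4, 2, 16] -> [8, 4, 2, 16]  score +0 (running 0)
col 1: [2, 16, 8, 16] -> [2, 16, 8, 16]  score +0 (running 0)
col 2: [16, 0, 2, 0] -> [16, 2, 0, 0]  score +0 (running 0)
col 3: [8, 0, 2, 0] -> [8, 2, 0, 0]  score +0 (running 0)
Board after move:
 8  2 16  8
 4 16  2  2
 2  8  0  0
16 16  0  0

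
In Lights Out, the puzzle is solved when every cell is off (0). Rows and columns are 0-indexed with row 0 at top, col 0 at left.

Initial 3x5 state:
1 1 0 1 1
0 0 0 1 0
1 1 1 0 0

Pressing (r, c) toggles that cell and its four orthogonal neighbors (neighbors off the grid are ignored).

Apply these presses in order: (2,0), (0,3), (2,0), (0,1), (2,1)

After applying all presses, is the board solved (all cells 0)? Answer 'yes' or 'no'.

After press 1 at (2,0):
1 1 0 1 1
1 0 0 1 0
0 0 1 0 0

After press 2 at (0,3):
1 1 1 0 0
1 0 0 0 0
0 0 1 0 0

After press 3 at (2,0):
1 1 1 0 0
0 0 0 0 0
1 1 1 0 0

After press 4 at (0,1):
0 0 0 0 0
0 1 0 0 0
1 1 1 0 0

After press 5 at (2,1):
0 0 0 0 0
0 0 0 0 0
0 0 0 0 0

Lights still on: 0

Answer: yes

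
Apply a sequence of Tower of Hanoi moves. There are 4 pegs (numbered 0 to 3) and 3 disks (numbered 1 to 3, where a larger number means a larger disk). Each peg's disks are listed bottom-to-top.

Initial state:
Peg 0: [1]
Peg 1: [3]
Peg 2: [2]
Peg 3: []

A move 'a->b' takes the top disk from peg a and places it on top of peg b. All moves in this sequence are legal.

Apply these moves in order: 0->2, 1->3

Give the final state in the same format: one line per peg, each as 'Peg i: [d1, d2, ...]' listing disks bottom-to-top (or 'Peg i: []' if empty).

Answer: Peg 0: []
Peg 1: []
Peg 2: [2, 1]
Peg 3: [3]

Derivation:
After move 1 (0->2):
Peg 0: []
Peg 1: [3]
Peg 2: [2, 1]
Peg 3: []

After move 2 (1->3):
Peg 0: []
Peg 1: []
Peg 2: [2, 1]
Peg 3: [3]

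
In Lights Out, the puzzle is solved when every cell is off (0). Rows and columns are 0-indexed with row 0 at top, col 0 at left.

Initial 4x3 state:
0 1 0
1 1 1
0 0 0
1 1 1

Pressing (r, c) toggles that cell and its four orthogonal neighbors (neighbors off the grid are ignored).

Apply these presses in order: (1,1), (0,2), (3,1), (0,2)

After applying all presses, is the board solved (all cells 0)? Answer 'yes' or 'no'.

After press 1 at (1,1):
0 0 0
0 0 0
0 1 0
1 1 1

After press 2 at (0,2):
0 1 1
0 0 1
0 1 0
1 1 1

After press 3 at (3,1):
0 1 1
0 0 1
0 0 0
0 0 0

After press 4 at (0,2):
0 0 0
0 0 0
0 0 0
0 0 0

Lights still on: 0

Answer: yes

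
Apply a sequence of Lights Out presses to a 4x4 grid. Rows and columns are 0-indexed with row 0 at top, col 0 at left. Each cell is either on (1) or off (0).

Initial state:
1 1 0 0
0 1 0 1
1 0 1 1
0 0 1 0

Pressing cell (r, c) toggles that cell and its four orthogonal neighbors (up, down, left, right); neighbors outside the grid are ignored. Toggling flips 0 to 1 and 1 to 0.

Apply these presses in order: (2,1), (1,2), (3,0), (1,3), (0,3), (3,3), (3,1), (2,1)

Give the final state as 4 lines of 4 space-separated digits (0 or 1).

Answer: 1 1 0 0
0 0 0 0
0 1 0 1
0 0 1 1

Derivation:
After press 1 at (2,1):
1 1 0 0
0 0 0 1
0 1 0 1
0 1 1 0

After press 2 at (1,2):
1 1 1 0
0 1 1 0
0 1 1 1
0 1 1 0

After press 3 at (3,0):
1 1 1 0
0 1 1 0
1 1 1 1
1 0 1 0

After press 4 at (1,3):
1 1 1 1
0 1 0 1
1 1 1 0
1 0 1 0

After press 5 at (0,3):
1 1 0 0
0 1 0 0
1 1 1 0
1 0 1 0

After press 6 at (3,3):
1 1 0 0
0 1 0 0
1 1 1 1
1 0 0 1

After press 7 at (3,1):
1 1 0 0
0 1 0 0
1 0 1 1
0 1 1 1

After press 8 at (2,1):
1 1 0 0
0 0 0 0
0 1 0 1
0 0 1 1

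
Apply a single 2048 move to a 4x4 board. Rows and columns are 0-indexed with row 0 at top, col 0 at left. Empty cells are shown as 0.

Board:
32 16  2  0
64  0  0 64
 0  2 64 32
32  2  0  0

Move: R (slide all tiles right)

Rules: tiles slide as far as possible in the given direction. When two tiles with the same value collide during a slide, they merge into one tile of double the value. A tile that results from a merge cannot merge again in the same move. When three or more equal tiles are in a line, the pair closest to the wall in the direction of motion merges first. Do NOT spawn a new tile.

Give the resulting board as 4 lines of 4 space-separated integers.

Answer:   0  32  16   2
  0   0   0 128
  0   2  64  32
  0   0  32   2

Derivation:
Slide right:
row 0: [32, 16, 2, 0] -> [0, 32, 16, 2]
row 1: [64, 0, 0, 64] -> [0, 0, 0, 128]
row 2: [0, 2, 64, 32] -> [0, 2, 64, 32]
row 3: [32, 2, 0, 0] -> [0, 0, 32, 2]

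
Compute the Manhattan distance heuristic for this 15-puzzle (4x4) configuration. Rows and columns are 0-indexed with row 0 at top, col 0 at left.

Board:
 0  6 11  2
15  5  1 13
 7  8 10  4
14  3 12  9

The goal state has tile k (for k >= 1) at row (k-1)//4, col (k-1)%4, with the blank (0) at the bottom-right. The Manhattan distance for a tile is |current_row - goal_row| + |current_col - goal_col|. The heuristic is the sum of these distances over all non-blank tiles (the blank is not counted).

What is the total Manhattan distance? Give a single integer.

Answer: 38

Derivation:
Tile 6: (0,1)->(1,1) = 1
Tile 11: (0,2)->(2,2) = 2
Tile 2: (0,3)->(0,1) = 2
Tile 15: (1,0)->(3,2) = 4
Tile 5: (1,1)->(1,0) = 1
Tile 1: (1,2)->(0,0) = 3
Tile 13: (1,3)->(3,0) = 5
Tile 7: (2,0)->(1,2) = 3
Tile 8: (2,1)->(1,3) = 3
Tile 10: (2,2)->(2,1) = 1
Tile 4: (2,3)->(0,3) = 2
Tile 14: (3,0)->(3,1) = 1
Tile 3: (3,1)->(0,2) = 4
Tile 12: (3,2)->(2,3) = 2
Tile 9: (3,3)->(2,0) = 4
Sum: 1 + 2 + 2 + 4 + 1 + 3 + 5 + 3 + 3 + 1 + 2 + 1 + 4 + 2 + 4 = 38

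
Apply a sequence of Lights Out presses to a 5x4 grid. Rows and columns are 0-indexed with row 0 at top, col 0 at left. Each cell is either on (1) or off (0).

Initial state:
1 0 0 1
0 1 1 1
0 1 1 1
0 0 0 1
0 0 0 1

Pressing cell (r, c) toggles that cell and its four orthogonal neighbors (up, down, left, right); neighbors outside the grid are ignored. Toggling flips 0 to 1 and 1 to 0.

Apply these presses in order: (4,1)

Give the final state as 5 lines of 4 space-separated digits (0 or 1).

Answer: 1 0 0 1
0 1 1 1
0 1 1 1
0 1 0 1
1 1 1 1

Derivation:
After press 1 at (4,1):
1 0 0 1
0 1 1 1
0 1 1 1
0 1 0 1
1 1 1 1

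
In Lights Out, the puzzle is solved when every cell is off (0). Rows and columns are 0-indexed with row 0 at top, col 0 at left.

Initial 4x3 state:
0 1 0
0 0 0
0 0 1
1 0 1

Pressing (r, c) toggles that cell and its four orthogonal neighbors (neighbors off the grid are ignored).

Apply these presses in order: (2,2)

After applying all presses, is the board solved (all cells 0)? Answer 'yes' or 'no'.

Answer: no

Derivation:
After press 1 at (2,2):
0 1 0
0 0 1
0 1 0
1 0 0

Lights still on: 4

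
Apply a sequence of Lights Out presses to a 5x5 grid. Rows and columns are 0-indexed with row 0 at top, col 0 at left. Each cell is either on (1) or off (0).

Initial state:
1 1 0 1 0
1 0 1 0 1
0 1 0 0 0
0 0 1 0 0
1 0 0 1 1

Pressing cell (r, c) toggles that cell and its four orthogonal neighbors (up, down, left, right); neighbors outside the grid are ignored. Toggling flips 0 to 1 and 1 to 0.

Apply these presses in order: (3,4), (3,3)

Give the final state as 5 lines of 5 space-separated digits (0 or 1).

Answer: 1 1 0 1 0
1 0 1 0 1
0 1 0 1 1
0 0 0 0 0
1 0 0 0 0

Derivation:
After press 1 at (3,4):
1 1 0 1 0
1 0 1 0 1
0 1 0 0 1
0 0 1 1 1
1 0 0 1 0

After press 2 at (3,3):
1 1 0 1 0
1 0 1 0 1
0 1 0 1 1
0 0 0 0 0
1 0 0 0 0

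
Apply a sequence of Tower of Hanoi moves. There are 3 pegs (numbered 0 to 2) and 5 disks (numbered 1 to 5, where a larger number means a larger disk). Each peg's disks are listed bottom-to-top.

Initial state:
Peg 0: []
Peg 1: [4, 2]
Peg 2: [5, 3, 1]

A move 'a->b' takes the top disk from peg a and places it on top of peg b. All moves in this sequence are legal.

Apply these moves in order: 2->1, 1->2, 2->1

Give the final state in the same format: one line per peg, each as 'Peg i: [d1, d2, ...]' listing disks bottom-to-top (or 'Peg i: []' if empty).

After move 1 (2->1):
Peg 0: []
Peg 1: [4, 2, 1]
Peg 2: [5, 3]

After move 2 (1->2):
Peg 0: []
Peg 1: [4, 2]
Peg 2: [5, 3, 1]

After move 3 (2->1):
Peg 0: []
Peg 1: [4, 2, 1]
Peg 2: [5, 3]

Answer: Peg 0: []
Peg 1: [4, 2, 1]
Peg 2: [5, 3]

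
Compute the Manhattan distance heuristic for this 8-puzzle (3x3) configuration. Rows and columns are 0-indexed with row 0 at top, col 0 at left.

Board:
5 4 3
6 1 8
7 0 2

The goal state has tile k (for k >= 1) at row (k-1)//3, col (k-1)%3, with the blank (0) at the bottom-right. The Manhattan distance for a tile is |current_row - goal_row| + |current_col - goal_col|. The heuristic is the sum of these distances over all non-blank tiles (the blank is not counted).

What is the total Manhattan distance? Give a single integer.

Tile 5: at (0,0), goal (1,1), distance |0-1|+|0-1| = 2
Tile 4: at (0,1), goal (1,0), distance |0-1|+|1-0| = 2
Tile 3: at (0,2), goal (0,2), distance |0-0|+|2-2| = 0
Tile 6: at (1,0), goal (1,2), distance |1-1|+|0-2| = 2
Tile 1: at (1,1), goal (0,0), distance |1-0|+|1-0| = 2
Tile 8: at (1,2), goal (2,1), distance |1-2|+|2-1| = 2
Tile 7: at (2,0), goal (2,0), distance |2-2|+|0-0| = 0
Tile 2: at (2,2), goal (0,1), distance |2-0|+|2-1| = 3
Sum: 2 + 2 + 0 + 2 + 2 + 2 + 0 + 3 = 13

Answer: 13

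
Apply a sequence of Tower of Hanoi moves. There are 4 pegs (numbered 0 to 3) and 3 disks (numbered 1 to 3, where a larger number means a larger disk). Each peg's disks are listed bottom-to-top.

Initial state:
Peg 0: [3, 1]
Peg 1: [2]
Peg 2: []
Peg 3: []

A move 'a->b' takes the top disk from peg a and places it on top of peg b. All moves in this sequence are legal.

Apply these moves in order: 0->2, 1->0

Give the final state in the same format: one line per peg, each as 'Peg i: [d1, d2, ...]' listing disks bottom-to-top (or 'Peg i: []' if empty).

Answer: Peg 0: [3, 2]
Peg 1: []
Peg 2: [1]
Peg 3: []

Derivation:
After move 1 (0->2):
Peg 0: [3]
Peg 1: [2]
Peg 2: [1]
Peg 3: []

After move 2 (1->0):
Peg 0: [3, 2]
Peg 1: []
Peg 2: [1]
Peg 3: []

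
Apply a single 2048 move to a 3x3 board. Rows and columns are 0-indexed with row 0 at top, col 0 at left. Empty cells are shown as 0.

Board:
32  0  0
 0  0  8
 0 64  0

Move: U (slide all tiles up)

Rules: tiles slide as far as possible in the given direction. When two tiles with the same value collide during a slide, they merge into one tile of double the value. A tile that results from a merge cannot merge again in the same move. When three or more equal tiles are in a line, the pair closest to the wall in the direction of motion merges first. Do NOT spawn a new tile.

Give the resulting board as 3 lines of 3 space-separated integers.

Answer: 32 64  8
 0  0  0
 0  0  0

Derivation:
Slide up:
col 0: [32, 0, 0] -> [32, 0, 0]
col 1: [0, 0, 64] -> [64, 0, 0]
col 2: [0, 8, 0] -> [8, 0, 0]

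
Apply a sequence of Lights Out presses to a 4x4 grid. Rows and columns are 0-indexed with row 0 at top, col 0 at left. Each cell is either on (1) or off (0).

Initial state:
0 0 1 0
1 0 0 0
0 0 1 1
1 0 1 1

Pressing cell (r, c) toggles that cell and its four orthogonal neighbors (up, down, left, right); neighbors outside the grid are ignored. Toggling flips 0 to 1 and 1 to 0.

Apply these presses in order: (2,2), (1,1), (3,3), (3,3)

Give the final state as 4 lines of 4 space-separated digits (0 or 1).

Answer: 0 1 1 0
0 1 0 0
0 0 0 0
1 0 0 1

Derivation:
After press 1 at (2,2):
0 0 1 0
1 0 1 0
0 1 0 0
1 0 0 1

After press 2 at (1,1):
0 1 1 0
0 1 0 0
0 0 0 0
1 0 0 1

After press 3 at (3,3):
0 1 1 0
0 1 0 0
0 0 0 1
1 0 1 0

After press 4 at (3,3):
0 1 1 0
0 1 0 0
0 0 0 0
1 0 0 1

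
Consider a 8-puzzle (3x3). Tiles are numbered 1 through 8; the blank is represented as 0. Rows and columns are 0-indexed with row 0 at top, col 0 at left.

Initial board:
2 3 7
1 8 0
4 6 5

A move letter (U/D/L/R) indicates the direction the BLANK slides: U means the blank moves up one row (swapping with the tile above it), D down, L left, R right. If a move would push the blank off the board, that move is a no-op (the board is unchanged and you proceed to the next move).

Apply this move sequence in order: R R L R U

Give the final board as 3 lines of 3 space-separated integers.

After move 1 (R):
2 3 7
1 8 0
4 6 5

After move 2 (R):
2 3 7
1 8 0
4 6 5

After move 3 (L):
2 3 7
1 0 8
4 6 5

After move 4 (R):
2 3 7
1 8 0
4 6 5

After move 5 (U):
2 3 0
1 8 7
4 6 5

Answer: 2 3 0
1 8 7
4 6 5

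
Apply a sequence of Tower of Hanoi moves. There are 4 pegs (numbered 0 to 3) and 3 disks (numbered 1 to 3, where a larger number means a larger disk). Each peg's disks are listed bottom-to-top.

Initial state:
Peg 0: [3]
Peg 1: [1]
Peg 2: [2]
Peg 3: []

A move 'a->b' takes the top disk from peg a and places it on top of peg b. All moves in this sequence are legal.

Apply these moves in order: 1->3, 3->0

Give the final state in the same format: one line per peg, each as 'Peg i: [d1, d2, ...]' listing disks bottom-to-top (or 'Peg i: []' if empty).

Answer: Peg 0: [3, 1]
Peg 1: []
Peg 2: [2]
Peg 3: []

Derivation:
After move 1 (1->3):
Peg 0: [3]
Peg 1: []
Peg 2: [2]
Peg 3: [1]

After move 2 (3->0):
Peg 0: [3, 1]
Peg 1: []
Peg 2: [2]
Peg 3: []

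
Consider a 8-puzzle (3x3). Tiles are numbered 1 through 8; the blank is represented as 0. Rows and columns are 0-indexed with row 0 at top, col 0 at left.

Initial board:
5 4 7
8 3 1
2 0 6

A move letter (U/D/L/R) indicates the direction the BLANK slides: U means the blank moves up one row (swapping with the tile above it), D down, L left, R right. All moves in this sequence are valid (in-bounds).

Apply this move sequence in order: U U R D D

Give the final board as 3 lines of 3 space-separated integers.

After move 1 (U):
5 4 7
8 0 1
2 3 6

After move 2 (U):
5 0 7
8 4 1
2 3 6

After move 3 (R):
5 7 0
8 4 1
2 3 6

After move 4 (D):
5 7 1
8 4 0
2 3 6

After move 5 (D):
5 7 1
8 4 6
2 3 0

Answer: 5 7 1
8 4 6
2 3 0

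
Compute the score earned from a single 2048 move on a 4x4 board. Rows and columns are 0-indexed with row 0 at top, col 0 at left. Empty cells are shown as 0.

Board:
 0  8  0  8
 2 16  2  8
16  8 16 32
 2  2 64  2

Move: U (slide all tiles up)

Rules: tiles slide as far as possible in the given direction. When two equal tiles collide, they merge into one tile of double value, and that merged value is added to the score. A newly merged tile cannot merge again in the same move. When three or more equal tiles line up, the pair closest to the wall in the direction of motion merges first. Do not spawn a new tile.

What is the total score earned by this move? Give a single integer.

Answer: 16

Derivation:
Slide up:
col 0: [0, 2, 16, 2] -> [2, 16, 2, 0]  score +0 (running 0)
col 1: [8, 16, 8, 2] -> [8, 16, 8, 2]  score +0 (running 0)
col 2: [0, 2, 16, 64] -> [2, 16, 64, 0]  score +0 (running 0)
col 3: [8, 8, 32, 2] -> [16, 32, 2, 0]  score +16 (running 16)
Board after move:
 2  8  2 16
16 16 16 32
 2  8 64  2
 0  2  0  0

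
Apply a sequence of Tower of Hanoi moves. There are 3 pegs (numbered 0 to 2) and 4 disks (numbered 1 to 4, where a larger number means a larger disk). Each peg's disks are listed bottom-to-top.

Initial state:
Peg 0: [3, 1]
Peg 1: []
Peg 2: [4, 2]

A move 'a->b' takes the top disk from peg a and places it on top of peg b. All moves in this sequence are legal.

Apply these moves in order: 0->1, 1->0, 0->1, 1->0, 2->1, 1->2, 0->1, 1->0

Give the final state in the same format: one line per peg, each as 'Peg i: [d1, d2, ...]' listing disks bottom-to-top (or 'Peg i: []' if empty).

After move 1 (0->1):
Peg 0: [3]
Peg 1: [1]
Peg 2: [4, 2]

After move 2 (1->0):
Peg 0: [3, 1]
Peg 1: []
Peg 2: [4, 2]

After move 3 (0->1):
Peg 0: [3]
Peg 1: [1]
Peg 2: [4, 2]

After move 4 (1->0):
Peg 0: [3, 1]
Peg 1: []
Peg 2: [4, 2]

After move 5 (2->1):
Peg 0: [3, 1]
Peg 1: [2]
Peg 2: [4]

After move 6 (1->2):
Peg 0: [3, 1]
Peg 1: []
Peg 2: [4, 2]

After move 7 (0->1):
Peg 0: [3]
Peg 1: [1]
Peg 2: [4, 2]

After move 8 (1->0):
Peg 0: [3, 1]
Peg 1: []
Peg 2: [4, 2]

Answer: Peg 0: [3, 1]
Peg 1: []
Peg 2: [4, 2]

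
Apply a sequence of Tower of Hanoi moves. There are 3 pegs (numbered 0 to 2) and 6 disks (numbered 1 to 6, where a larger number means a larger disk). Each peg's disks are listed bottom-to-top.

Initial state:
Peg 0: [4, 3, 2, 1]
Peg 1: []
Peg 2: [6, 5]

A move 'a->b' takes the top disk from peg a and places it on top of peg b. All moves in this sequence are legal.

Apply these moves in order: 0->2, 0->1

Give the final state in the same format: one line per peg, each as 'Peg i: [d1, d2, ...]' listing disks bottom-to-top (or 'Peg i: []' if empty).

Answer: Peg 0: [4, 3]
Peg 1: [2]
Peg 2: [6, 5, 1]

Derivation:
After move 1 (0->2):
Peg 0: [4, 3, 2]
Peg 1: []
Peg 2: [6, 5, 1]

After move 2 (0->1):
Peg 0: [4, 3]
Peg 1: [2]
Peg 2: [6, 5, 1]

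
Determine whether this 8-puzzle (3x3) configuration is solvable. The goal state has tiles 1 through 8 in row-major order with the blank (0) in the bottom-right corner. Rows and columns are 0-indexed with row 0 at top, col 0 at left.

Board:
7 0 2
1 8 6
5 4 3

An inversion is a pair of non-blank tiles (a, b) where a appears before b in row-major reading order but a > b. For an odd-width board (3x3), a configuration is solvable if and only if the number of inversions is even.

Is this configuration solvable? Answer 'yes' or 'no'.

Inversions (pairs i<j in row-major order where tile[i] > tile[j] > 0): 17
17 is odd, so the puzzle is not solvable.

Answer: no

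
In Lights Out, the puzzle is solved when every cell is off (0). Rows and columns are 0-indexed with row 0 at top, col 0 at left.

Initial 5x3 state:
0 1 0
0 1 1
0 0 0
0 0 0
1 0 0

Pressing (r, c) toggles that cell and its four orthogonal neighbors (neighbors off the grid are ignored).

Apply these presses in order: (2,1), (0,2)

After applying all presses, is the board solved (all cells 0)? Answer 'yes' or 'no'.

After press 1 at (2,1):
0 1 0
0 0 1
1 1 1
0 1 0
1 0 0

After press 2 at (0,2):
0 0 1
0 0 0
1 1 1
0 1 0
1 0 0

Lights still on: 6

Answer: no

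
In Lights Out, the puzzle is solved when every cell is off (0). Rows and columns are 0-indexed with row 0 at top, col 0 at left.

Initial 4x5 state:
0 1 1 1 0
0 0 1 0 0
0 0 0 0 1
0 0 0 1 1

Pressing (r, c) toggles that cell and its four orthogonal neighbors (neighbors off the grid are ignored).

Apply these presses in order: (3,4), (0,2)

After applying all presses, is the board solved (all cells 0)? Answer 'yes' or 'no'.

Answer: yes

Derivation:
After press 1 at (3,4):
0 1 1 1 0
0 0 1 0 0
0 0 0 0 0
0 0 0 0 0

After press 2 at (0,2):
0 0 0 0 0
0 0 0 0 0
0 0 0 0 0
0 0 0 0 0

Lights still on: 0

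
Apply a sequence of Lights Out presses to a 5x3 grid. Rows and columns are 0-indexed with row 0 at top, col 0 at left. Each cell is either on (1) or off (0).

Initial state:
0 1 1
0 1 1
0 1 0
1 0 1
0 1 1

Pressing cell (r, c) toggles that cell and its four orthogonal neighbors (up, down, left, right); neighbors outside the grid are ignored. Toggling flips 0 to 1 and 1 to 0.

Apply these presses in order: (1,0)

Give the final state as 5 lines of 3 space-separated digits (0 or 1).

Answer: 1 1 1
1 0 1
1 1 0
1 0 1
0 1 1

Derivation:
After press 1 at (1,0):
1 1 1
1 0 1
1 1 0
1 0 1
0 1 1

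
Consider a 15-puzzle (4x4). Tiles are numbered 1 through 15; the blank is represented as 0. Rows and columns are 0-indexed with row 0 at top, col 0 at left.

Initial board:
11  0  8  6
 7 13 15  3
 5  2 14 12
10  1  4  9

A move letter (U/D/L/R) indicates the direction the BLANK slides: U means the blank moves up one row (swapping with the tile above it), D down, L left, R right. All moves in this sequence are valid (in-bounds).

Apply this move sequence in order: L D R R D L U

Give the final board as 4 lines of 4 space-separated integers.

Answer:  7 11  8  6
13  0 14  3
 5 15  2 12
10  1  4  9

Derivation:
After move 1 (L):
 0 11  8  6
 7 13 15  3
 5  2 14 12
10  1  4  9

After move 2 (D):
 7 11  8  6
 0 13 15  3
 5  2 14 12
10  1  4  9

After move 3 (R):
 7 11  8  6
13  0 15  3
 5  2 14 12
10  1  4  9

After move 4 (R):
 7 11  8  6
13 15  0  3
 5  2 14 12
10  1  4  9

After move 5 (D):
 7 11  8  6
13 15 14  3
 5  2  0 12
10  1  4  9

After move 6 (L):
 7 11  8  6
13 15 14  3
 5  0  2 12
10  1  4  9

After move 7 (U):
 7 11  8  6
13  0 14  3
 5 15  2 12
10  1  4  9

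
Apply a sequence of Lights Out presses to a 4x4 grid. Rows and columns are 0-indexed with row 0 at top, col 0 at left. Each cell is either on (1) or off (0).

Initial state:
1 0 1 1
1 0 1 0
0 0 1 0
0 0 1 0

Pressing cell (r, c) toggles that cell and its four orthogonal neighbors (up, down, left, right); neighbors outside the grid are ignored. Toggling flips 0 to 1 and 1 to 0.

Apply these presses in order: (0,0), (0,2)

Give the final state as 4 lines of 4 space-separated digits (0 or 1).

After press 1 at (0,0):
0 1 1 1
0 0 1 0
0 0 1 0
0 0 1 0

After press 2 at (0,2):
0 0 0 0
0 0 0 0
0 0 1 0
0 0 1 0

Answer: 0 0 0 0
0 0 0 0
0 0 1 0
0 0 1 0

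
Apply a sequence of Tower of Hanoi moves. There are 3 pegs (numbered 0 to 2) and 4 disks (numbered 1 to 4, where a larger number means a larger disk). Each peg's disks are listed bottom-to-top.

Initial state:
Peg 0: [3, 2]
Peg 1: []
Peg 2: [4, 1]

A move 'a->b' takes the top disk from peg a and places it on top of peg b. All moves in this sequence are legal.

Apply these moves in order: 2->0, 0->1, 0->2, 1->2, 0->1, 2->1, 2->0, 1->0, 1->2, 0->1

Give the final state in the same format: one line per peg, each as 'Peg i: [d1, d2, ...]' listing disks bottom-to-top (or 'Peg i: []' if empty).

Answer: Peg 0: [2]
Peg 1: [1]
Peg 2: [4, 3]

Derivation:
After move 1 (2->0):
Peg 0: [3, 2, 1]
Peg 1: []
Peg 2: [4]

After move 2 (0->1):
Peg 0: [3, 2]
Peg 1: [1]
Peg 2: [4]

After move 3 (0->2):
Peg 0: [3]
Peg 1: [1]
Peg 2: [4, 2]

After move 4 (1->2):
Peg 0: [3]
Peg 1: []
Peg 2: [4, 2, 1]

After move 5 (0->1):
Peg 0: []
Peg 1: [3]
Peg 2: [4, 2, 1]

After move 6 (2->1):
Peg 0: []
Peg 1: [3, 1]
Peg 2: [4, 2]

After move 7 (2->0):
Peg 0: [2]
Peg 1: [3, 1]
Peg 2: [4]

After move 8 (1->0):
Peg 0: [2, 1]
Peg 1: [3]
Peg 2: [4]

After move 9 (1->2):
Peg 0: [2, 1]
Peg 1: []
Peg 2: [4, 3]

After move 10 (0->1):
Peg 0: [2]
Peg 1: [1]
Peg 2: [4, 3]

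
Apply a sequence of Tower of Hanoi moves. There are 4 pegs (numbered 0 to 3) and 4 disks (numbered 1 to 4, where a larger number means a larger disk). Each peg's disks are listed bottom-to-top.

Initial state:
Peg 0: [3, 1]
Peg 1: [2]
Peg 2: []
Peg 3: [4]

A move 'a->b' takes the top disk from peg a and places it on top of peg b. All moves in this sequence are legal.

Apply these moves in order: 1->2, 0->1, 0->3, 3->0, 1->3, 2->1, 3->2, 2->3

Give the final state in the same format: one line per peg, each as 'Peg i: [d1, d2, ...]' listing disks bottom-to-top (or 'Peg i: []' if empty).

After move 1 (1->2):
Peg 0: [3, 1]
Peg 1: []
Peg 2: [2]
Peg 3: [4]

After move 2 (0->1):
Peg 0: [3]
Peg 1: [1]
Peg 2: [2]
Peg 3: [4]

After move 3 (0->3):
Peg 0: []
Peg 1: [1]
Peg 2: [2]
Peg 3: [4, 3]

After move 4 (3->0):
Peg 0: [3]
Peg 1: [1]
Peg 2: [2]
Peg 3: [4]

After move 5 (1->3):
Peg 0: [3]
Peg 1: []
Peg 2: [2]
Peg 3: [4, 1]

After move 6 (2->1):
Peg 0: [3]
Peg 1: [2]
Peg 2: []
Peg 3: [4, 1]

After move 7 (3->2):
Peg 0: [3]
Peg 1: [2]
Peg 2: [1]
Peg 3: [4]

After move 8 (2->3):
Peg 0: [3]
Peg 1: [2]
Peg 2: []
Peg 3: [4, 1]

Answer: Peg 0: [3]
Peg 1: [2]
Peg 2: []
Peg 3: [4, 1]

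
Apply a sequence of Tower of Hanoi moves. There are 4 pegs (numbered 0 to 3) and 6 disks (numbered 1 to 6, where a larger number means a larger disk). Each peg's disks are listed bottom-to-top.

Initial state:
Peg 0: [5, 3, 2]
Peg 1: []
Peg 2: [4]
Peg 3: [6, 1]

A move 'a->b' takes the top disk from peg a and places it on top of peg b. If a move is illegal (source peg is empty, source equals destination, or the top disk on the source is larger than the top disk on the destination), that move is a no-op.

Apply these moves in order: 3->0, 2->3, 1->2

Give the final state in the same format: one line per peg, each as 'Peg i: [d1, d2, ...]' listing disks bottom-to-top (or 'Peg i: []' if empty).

After move 1 (3->0):
Peg 0: [5, 3, 2, 1]
Peg 1: []
Peg 2: [4]
Peg 3: [6]

After move 2 (2->3):
Peg 0: [5, 3, 2, 1]
Peg 1: []
Peg 2: []
Peg 3: [6, 4]

After move 3 (1->2):
Peg 0: [5, 3, 2, 1]
Peg 1: []
Peg 2: []
Peg 3: [6, 4]

Answer: Peg 0: [5, 3, 2, 1]
Peg 1: []
Peg 2: []
Peg 3: [6, 4]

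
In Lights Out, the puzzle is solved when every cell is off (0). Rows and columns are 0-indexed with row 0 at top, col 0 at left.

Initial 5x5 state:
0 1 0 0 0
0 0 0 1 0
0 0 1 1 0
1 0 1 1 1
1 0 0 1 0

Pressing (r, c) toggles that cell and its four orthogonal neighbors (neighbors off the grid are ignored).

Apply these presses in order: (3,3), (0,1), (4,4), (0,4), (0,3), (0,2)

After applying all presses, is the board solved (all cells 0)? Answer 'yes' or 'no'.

Answer: no

Derivation:
After press 1 at (3,3):
0 1 0 0 0
0 0 0 1 0
0 0 1 0 0
1 0 0 0 0
1 0 0 0 0

After press 2 at (0,1):
1 0 1 0 0
0 1 0 1 0
0 0 1 0 0
1 0 0 0 0
1 0 0 0 0

After press 3 at (4,4):
1 0 1 0 0
0 1 0 1 0
0 0 1 0 0
1 0 0 0 1
1 0 0 1 1

After press 4 at (0,4):
1 0 1 1 1
0 1 0 1 1
0 0 1 0 0
1 0 0 0 1
1 0 0 1 1

After press 5 at (0,3):
1 0 0 0 0
0 1 0 0 1
0 0 1 0 0
1 0 0 0 1
1 0 0 1 1

After press 6 at (0,2):
1 1 1 1 0
0 1 1 0 1
0 0 1 0 0
1 0 0 0 1
1 0 0 1 1

Lights still on: 13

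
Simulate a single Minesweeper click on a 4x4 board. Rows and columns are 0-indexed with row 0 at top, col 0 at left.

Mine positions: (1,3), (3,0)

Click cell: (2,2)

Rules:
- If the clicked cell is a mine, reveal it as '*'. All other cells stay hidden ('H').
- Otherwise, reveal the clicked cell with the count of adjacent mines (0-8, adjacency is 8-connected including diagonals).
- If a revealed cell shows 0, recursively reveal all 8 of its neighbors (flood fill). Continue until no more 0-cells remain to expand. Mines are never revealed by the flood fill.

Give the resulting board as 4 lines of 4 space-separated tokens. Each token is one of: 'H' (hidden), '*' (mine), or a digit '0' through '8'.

H H H H
H H H H
H H 1 H
H H H H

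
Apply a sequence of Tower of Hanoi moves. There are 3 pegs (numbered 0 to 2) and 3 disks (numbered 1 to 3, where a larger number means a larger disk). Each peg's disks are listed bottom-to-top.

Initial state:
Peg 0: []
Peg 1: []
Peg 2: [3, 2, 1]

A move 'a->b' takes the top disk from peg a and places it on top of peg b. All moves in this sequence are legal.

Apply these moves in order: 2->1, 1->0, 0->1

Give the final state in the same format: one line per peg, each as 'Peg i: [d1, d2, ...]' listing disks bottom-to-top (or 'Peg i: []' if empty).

Answer: Peg 0: []
Peg 1: [1]
Peg 2: [3, 2]

Derivation:
After move 1 (2->1):
Peg 0: []
Peg 1: [1]
Peg 2: [3, 2]

After move 2 (1->0):
Peg 0: [1]
Peg 1: []
Peg 2: [3, 2]

After move 3 (0->1):
Peg 0: []
Peg 1: [1]
Peg 2: [3, 2]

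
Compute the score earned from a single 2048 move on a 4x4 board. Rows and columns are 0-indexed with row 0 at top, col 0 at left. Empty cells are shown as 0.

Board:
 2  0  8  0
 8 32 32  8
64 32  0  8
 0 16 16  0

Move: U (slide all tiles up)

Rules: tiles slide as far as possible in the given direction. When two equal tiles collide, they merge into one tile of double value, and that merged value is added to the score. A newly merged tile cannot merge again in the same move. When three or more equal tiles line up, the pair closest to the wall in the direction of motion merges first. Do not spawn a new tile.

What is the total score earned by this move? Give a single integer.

Answer: 80

Derivation:
Slide up:
col 0: [2, 8, 64, 0] -> [2, 8, 64, 0]  score +0 (running 0)
col 1: [0, 32, 32, 16] -> [64, 16, 0, 0]  score +64 (running 64)
col 2: [8, 32, 0, 16] -> [8, 32, 16, 0]  score +0 (running 64)
col 3: [0, 8, 8, 0] -> [16, 0, 0, 0]  score +16 (running 80)
Board after move:
 2 64  8 16
 8 16 32  0
64  0 16  0
 0  0  0  0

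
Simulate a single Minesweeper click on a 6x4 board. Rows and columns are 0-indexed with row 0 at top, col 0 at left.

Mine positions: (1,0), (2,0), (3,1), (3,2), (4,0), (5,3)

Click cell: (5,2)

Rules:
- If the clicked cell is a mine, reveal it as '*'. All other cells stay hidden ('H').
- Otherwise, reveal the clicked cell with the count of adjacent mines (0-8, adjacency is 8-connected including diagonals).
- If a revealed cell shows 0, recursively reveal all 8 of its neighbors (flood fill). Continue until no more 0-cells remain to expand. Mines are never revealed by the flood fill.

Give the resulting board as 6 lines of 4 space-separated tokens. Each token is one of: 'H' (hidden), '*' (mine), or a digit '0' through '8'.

H H H H
H H H H
H H H H
H H H H
H H H H
H H 1 H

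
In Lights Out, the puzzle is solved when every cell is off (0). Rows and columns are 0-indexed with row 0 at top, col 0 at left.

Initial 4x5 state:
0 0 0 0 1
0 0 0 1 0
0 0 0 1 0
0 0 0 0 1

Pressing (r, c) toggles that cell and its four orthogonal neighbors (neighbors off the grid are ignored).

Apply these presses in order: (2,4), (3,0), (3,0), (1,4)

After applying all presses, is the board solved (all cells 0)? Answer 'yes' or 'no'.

After press 1 at (2,4):
0 0 0 0 1
0 0 0 1 1
0 0 0 0 1
0 0 0 0 0

After press 2 at (3,0):
0 0 0 0 1
0 0 0 1 1
1 0 0 0 1
1 1 0 0 0

After press 3 at (3,0):
0 0 0 0 1
0 0 0 1 1
0 0 0 0 1
0 0 0 0 0

After press 4 at (1,4):
0 0 0 0 0
0 0 0 0 0
0 0 0 0 0
0 0 0 0 0

Lights still on: 0

Answer: yes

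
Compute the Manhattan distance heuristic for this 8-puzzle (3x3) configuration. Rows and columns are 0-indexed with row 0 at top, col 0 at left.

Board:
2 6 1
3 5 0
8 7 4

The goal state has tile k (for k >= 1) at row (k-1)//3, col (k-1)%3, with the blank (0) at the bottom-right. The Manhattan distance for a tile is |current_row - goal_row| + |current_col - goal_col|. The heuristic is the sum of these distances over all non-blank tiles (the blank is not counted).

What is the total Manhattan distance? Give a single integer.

Answer: 13

Derivation:
Tile 2: at (0,0), goal (0,1), distance |0-0|+|0-1| = 1
Tile 6: at (0,1), goal (1,2), distance |0-1|+|1-2| = 2
Tile 1: at (0,2), goal (0,0), distance |0-0|+|2-0| = 2
Tile 3: at (1,0), goal (0,2), distance |1-0|+|0-2| = 3
Tile 5: at (1,1), goal (1,1), distance |1-1|+|1-1| = 0
Tile 8: at (2,0), goal (2,1), distance |2-2|+|0-1| = 1
Tile 7: at (2,1), goal (2,0), distance |2-2|+|1-0| = 1
Tile 4: at (2,2), goal (1,0), distance |2-1|+|2-0| = 3
Sum: 1 + 2 + 2 + 3 + 0 + 1 + 1 + 3 = 13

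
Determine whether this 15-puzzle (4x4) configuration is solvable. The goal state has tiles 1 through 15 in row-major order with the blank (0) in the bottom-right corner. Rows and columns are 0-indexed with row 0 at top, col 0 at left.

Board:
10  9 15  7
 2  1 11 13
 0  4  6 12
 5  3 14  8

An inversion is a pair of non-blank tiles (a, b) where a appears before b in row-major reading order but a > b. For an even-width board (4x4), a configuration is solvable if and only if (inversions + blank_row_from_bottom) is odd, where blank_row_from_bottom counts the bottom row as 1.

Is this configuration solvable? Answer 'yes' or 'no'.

Answer: yes

Derivation:
Inversions: 55
Blank is in row 2 (0-indexed from top), which is row 2 counting from the bottom (bottom = 1).
55 + 2 = 57, which is odd, so the puzzle is solvable.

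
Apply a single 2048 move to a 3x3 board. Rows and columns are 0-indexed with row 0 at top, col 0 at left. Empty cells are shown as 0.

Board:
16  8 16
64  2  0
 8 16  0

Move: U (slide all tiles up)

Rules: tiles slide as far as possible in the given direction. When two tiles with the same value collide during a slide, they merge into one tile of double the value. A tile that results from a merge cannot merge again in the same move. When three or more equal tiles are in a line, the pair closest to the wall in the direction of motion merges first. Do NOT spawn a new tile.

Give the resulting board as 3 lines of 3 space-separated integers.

Slide up:
col 0: [16, 64, 8] -> [16, 64, 8]
col 1: [8, 2, 16] -> [8, 2, 16]
col 2: [16, 0, 0] -> [16, 0, 0]

Answer: 16  8 16
64  2  0
 8 16  0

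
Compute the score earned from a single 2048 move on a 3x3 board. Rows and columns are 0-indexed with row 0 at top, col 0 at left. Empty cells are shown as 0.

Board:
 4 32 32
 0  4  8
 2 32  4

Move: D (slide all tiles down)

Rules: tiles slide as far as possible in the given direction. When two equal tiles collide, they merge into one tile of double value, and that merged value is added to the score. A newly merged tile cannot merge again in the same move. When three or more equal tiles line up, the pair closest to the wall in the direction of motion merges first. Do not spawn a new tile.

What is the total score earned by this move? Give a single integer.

Slide down:
col 0: [4, 0, 2] -> [0, 4, 2]  score +0 (running 0)
col 1: [32, 4, 32] -> [32, 4, 32]  score +0 (running 0)
col 2: [32, 8, 4] -> [32, 8, 4]  score +0 (running 0)
Board after move:
 0 32 32
 4  4  8
 2 32  4

Answer: 0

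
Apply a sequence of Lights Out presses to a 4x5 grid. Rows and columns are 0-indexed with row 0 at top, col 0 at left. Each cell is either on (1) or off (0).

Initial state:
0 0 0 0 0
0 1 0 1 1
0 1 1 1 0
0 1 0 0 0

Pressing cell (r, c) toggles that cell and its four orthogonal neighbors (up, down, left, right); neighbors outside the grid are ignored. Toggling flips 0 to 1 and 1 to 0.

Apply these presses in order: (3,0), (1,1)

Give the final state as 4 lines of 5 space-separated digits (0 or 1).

Answer: 0 1 0 0 0
1 0 1 1 1
1 0 1 1 0
1 0 0 0 0

Derivation:
After press 1 at (3,0):
0 0 0 0 0
0 1 0 1 1
1 1 1 1 0
1 0 0 0 0

After press 2 at (1,1):
0 1 0 0 0
1 0 1 1 1
1 0 1 1 0
1 0 0 0 0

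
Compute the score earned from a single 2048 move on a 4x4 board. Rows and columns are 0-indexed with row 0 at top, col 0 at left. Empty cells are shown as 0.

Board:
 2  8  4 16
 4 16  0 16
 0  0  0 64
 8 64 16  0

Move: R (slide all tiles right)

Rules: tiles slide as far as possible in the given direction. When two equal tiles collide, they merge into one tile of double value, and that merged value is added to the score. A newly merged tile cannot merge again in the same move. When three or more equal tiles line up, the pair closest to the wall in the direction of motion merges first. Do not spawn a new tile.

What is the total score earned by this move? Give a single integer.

Answer: 32

Derivation:
Slide right:
row 0: [2, 8, 4, 16] -> [2, 8, 4, 16]  score +0 (running 0)
row 1: [4, 16, 0, 16] -> [0, 0, 4, 32]  score +32 (running 32)
row 2: [0, 0, 0, 64] -> [0, 0, 0, 64]  score +0 (running 32)
row 3: [8, 64, 16, 0] -> [0, 8, 64, 16]  score +0 (running 32)
Board after move:
 2  8  4 16
 0  0  4 32
 0  0  0 64
 0  8 64 16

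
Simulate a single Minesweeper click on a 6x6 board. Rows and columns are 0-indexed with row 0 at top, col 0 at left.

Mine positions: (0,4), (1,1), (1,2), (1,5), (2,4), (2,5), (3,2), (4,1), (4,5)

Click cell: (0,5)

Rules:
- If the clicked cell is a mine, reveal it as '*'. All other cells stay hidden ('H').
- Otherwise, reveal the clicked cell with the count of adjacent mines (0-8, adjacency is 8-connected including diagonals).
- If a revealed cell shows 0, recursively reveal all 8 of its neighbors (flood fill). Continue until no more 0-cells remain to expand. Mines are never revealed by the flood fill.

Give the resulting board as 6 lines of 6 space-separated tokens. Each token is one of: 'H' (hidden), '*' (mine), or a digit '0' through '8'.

H H H H H 2
H H H H H H
H H H H H H
H H H H H H
H H H H H H
H H H H H H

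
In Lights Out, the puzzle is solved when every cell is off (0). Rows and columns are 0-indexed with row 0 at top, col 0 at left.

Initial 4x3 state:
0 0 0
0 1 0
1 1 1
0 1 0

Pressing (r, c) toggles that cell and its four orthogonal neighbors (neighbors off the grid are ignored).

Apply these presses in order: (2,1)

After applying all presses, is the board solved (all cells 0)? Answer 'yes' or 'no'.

Answer: yes

Derivation:
After press 1 at (2,1):
0 0 0
0 0 0
0 0 0
0 0 0

Lights still on: 0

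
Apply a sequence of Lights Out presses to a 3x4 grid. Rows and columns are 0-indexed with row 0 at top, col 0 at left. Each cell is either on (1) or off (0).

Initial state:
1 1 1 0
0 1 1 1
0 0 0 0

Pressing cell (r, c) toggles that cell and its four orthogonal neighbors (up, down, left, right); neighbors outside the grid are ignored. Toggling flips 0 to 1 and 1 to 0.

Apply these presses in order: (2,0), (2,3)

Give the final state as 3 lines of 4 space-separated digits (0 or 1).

After press 1 at (2,0):
1 1 1 0
1 1 1 1
1 1 0 0

After press 2 at (2,3):
1 1 1 0
1 1 1 0
1 1 1 1

Answer: 1 1 1 0
1 1 1 0
1 1 1 1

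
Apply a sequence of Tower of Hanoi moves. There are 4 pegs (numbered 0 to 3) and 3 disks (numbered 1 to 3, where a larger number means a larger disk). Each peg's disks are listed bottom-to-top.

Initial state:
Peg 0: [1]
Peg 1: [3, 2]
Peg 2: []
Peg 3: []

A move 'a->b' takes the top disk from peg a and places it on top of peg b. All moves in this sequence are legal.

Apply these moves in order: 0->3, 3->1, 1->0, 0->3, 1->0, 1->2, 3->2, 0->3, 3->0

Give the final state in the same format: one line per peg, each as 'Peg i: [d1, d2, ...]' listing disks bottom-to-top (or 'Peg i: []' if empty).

After move 1 (0->3):
Peg 0: []
Peg 1: [3, 2]
Peg 2: []
Peg 3: [1]

After move 2 (3->1):
Peg 0: []
Peg 1: [3, 2, 1]
Peg 2: []
Peg 3: []

After move 3 (1->0):
Peg 0: [1]
Peg 1: [3, 2]
Peg 2: []
Peg 3: []

After move 4 (0->3):
Peg 0: []
Peg 1: [3, 2]
Peg 2: []
Peg 3: [1]

After move 5 (1->0):
Peg 0: [2]
Peg 1: [3]
Peg 2: []
Peg 3: [1]

After move 6 (1->2):
Peg 0: [2]
Peg 1: []
Peg 2: [3]
Peg 3: [1]

After move 7 (3->2):
Peg 0: [2]
Peg 1: []
Peg 2: [3, 1]
Peg 3: []

After move 8 (0->3):
Peg 0: []
Peg 1: []
Peg 2: [3, 1]
Peg 3: [2]

After move 9 (3->0):
Peg 0: [2]
Peg 1: []
Peg 2: [3, 1]
Peg 3: []

Answer: Peg 0: [2]
Peg 1: []
Peg 2: [3, 1]
Peg 3: []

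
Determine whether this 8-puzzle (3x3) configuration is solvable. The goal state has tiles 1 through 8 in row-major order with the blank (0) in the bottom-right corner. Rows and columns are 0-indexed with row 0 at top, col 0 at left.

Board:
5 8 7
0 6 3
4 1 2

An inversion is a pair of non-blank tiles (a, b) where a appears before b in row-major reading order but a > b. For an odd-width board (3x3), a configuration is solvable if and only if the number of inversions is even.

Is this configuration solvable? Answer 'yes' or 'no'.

Answer: no

Derivation:
Inversions (pairs i<j in row-major order where tile[i] > tile[j] > 0): 23
23 is odd, so the puzzle is not solvable.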